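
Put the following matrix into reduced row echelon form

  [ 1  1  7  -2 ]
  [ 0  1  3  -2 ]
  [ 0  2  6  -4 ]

[[1, 0, 4, 0], [0, 1, 3, -2], [0, 0, 0, 0]]

ρ3 → ρ3 − 2·ρ2
  [ 1  1  7  -2 ]
  [ 0  1  3  -2 ]
  [ 0  0  0   0 ]
ρ1 → ρ1 − ρ2
  [ 1  0  4   0 ]
  [ 0  1  3  -2 ]
  [ 0  0  0   0 ]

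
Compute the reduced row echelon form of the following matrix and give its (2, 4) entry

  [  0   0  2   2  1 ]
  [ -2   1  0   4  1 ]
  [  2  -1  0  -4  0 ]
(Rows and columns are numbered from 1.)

R1 <-> R2
  [ -2   1  0   4  1 ]
  [  0   0  2   2  1 ]
  [  2  -1  0  -4  0 ]
R1 ← -1/2·R1
  [ 1  -1/2  0  -2  -1/2 ]
  [ 0     0  2   2     1 ]
  [ 2    -1  0  -4     0 ]
R3 ← R3 − 2·R1
  [ 1  -1/2  0  -2  -1/2 ]
  [ 0     0  2   2     1 ]
  [ 0     0  0   0     1 ]
R2 ← 1/2·R2
  [ 1  -1/2  0  -2  -1/2 ]
  [ 0     0  1   1   1/2 ]
  [ 0     0  0   0     1 ]
R2 ← R2 − 1/2·R3
  [ 1  -1/2  0  -2  -1/2 ]
  [ 0     0  1   1     0 ]
  [ 0     0  0   0     1 ]
R1 ← R1 + 1/2·R3
  [ 1  -1/2  0  -2  0 ]
  [ 0     0  1   1  0 ]
  [ 0     0  0   0  1 ]

1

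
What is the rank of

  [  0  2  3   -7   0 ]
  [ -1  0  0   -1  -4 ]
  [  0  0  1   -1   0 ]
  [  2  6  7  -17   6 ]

rank = 4

R1 <-> R2
  [ -1  0  0   -1  -4 ]
  [  0  2  3   -7   0 ]
  [  0  0  1   -1   0 ]
  [  2  6  7  -17   6 ]
R1 := -1·R1
  [ 1  0  0    1  4 ]
  [ 0  2  3   -7  0 ]
  [ 0  0  1   -1  0 ]
  [ 2  6  7  -17  6 ]
R4 := R4 − 2·R1
  [ 1  0  0    1   4 ]
  [ 0  2  3   -7   0 ]
  [ 0  0  1   -1   0 ]
  [ 0  6  7  -19  -2 ]
R2 := 1/2·R2
  [ 1  0    0     1   4 ]
  [ 0  1  3/2  -7/2   0 ]
  [ 0  0    1    -1   0 ]
  [ 0  6    7   -19  -2 ]
R4 := R4 − 6·R2
  [ 1  0    0     1   4 ]
  [ 0  1  3/2  -7/2   0 ]
  [ 0  0    1    -1   0 ]
  [ 0  0   -2     2  -2 ]
R4 := R4 + 2·R3
  [ 1  0    0     1   4 ]
  [ 0  1  3/2  -7/2   0 ]
  [ 0  0    1    -1   0 ]
  [ 0  0    0     0  -2 ]
R4 := -1/2·R4
  [ 1  0    0     1  4 ]
  [ 0  1  3/2  -7/2  0 ]
  [ 0  0    1    -1  0 ]
  [ 0  0    0     0  1 ]
R1 := R1 − 4·R4
  [ 1  0    0     1  0 ]
  [ 0  1  3/2  -7/2  0 ]
  [ 0  0    1    -1  0 ]
  [ 0  0    0     0  1 ]
R2 := R2 − 3/2·R3
  [ 1  0  0   1  0 ]
  [ 0  1  0  -2  0 ]
  [ 0  0  1  -1  0 ]
  [ 0  0  0   0  1 ]
The reduced form has 4 nonzero rows.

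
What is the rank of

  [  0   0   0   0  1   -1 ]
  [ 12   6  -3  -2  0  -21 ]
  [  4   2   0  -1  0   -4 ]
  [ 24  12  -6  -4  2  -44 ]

ρ1 ↔ ρ2
  [ 12   6  -3  -2  0  -21 ]
  [  0   0   0   0  1   -1 ]
  [  4   2   0  -1  0   -4 ]
  [ 24  12  -6  -4  2  -44 ]
ρ1 → 1/12·ρ1
  [  1  1/2  -1/4  -1/6  0  -7/4 ]
  [  0    0     0     0  1    -1 ]
  [  4    2     0    -1  0    -4 ]
  [ 24   12    -6    -4  2   -44 ]
ρ3 → ρ3 − 4·ρ1
  [  1  1/2  -1/4  -1/6  0  -7/4 ]
  [  0    0     0     0  1    -1 ]
  [  0    0     1  -1/3  0     3 ]
  [ 24   12    -6    -4  2   -44 ]
ρ4 → ρ4 − 24·ρ1
  [ 1  1/2  -1/4  -1/6  0  -7/4 ]
  [ 0    0     0     0  1    -1 ]
  [ 0    0     1  -1/3  0     3 ]
  [ 0    0     0     0  2    -2 ]
ρ2 ↔ ρ3
  [ 1  1/2  -1/4  -1/6  0  -7/4 ]
  [ 0    0     1  -1/3  0     3 ]
  [ 0    0     0     0  1    -1 ]
  [ 0    0     0     0  2    -2 ]
ρ4 → ρ4 − 2·ρ3
  [ 1  1/2  -1/4  -1/6  0  -7/4 ]
  [ 0    0     1  -1/3  0     3 ]
  [ 0    0     0     0  1    -1 ]
  [ 0    0     0     0  0     0 ]
ρ1 → ρ1 + 1/4·ρ2
  [ 1  1/2  0  -1/4  0  -1 ]
  [ 0    0  1  -1/3  0   3 ]
  [ 0    0  0     0  1  -1 ]
  [ 0    0  0     0  0   0 ]
The reduced form has 3 nonzero rows.

rank = 3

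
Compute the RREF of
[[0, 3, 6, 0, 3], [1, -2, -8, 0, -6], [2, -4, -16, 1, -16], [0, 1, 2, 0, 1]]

Swap ρ1 and ρ2.
  [ 1  -2   -8  0   -6 ]
  [ 0   3    6  0    3 ]
  [ 2  -4  -16  1  -16 ]
  [ 0   1    2  0    1 ]
Subtract 2 times ρ1 from ρ3.
  [ 1  -2  -8  0  -6 ]
  [ 0   3   6  0   3 ]
  [ 0   0   0  1  -4 ]
  [ 0   1   2  0   1 ]
Multiply ρ2 by 1/3.
  [ 1  -2  -8  0  -6 ]
  [ 0   1   2  0   1 ]
  [ 0   0   0  1  -4 ]
  [ 0   1   2  0   1 ]
Subtract ρ2 from ρ4.
  [ 1  -2  -8  0  -6 ]
  [ 0   1   2  0   1 ]
  [ 0   0   0  1  -4 ]
  [ 0   0   0  0   0 ]
Add 2 times ρ2 to ρ1.
  [ 1  0  -4  0  -4 ]
  [ 0  1   2  0   1 ]
  [ 0  0   0  1  -4 ]
  [ 0  0   0  0   0 ]

[[1, 0, -4, 0, -4], [0, 1, 2, 0, 1], [0, 0, 0, 1, -4], [0, 0, 0, 0, 0]]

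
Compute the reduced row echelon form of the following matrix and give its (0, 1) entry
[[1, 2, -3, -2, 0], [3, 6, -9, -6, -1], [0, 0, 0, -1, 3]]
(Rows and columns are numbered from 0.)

R2 := R2 − 3·R1
  [ 1  2  -3  -2   0 ]
  [ 0  0   0   0  -1 ]
  [ 0  0   0  -1   3 ]
R2 ↔ R3
  [ 1  2  -3  -2   0 ]
  [ 0  0   0  -1   3 ]
  [ 0  0   0   0  -1 ]
R2 := -1·R2
  [ 1  2  -3  -2   0 ]
  [ 0  0   0   1  -3 ]
  [ 0  0   0   0  -1 ]
R3 := -1·R3
  [ 1  2  -3  -2   0 ]
  [ 0  0   0   1  -3 ]
  [ 0  0   0   0   1 ]
R2 := R2 + 3·R3
  [ 1  2  -3  -2  0 ]
  [ 0  0   0   1  0 ]
  [ 0  0   0   0  1 ]
R1 := R1 + 2·R2
  [ 1  2  -3  0  0 ]
  [ 0  0   0  1  0 ]
  [ 0  0   0  0  1 ]

2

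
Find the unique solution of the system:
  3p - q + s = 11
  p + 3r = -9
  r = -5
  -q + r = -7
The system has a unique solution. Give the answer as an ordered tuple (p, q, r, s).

(6, 2, -5, -5)

Form the augmented matrix and row-reduce:
  [ 3  -1  0  1  |  11 ]
  [ 1   0  3  0  |  -9 ]
  [ 0   0  1  0  |  -5 ]
  [ 0  -1  1  0  |  -7 ]
R1 → 1/3·R1
  [ 1  -1/3  0  1/3  |  11/3 ]
  [ 1     0  3    0  |    -9 ]
  [ 0     0  1    0  |    -5 ]
  [ 0    -1  1    0  |    -7 ]
R2 → R2 − R1
  [ 1  -1/3  0   1/3  |   11/3 ]
  [ 0   1/3  3  -1/3  |  -38/3 ]
  [ 0     0  1     0  |     -5 ]
  [ 0    -1  1     0  |     -7 ]
R2 → 3·R2
  [ 1  -1/3  0  1/3  |  11/3 ]
  [ 0     1  9   -1  |   -38 ]
  [ 0     0  1    0  |    -5 ]
  [ 0    -1  1    0  |    -7 ]
R4 → R4 + R2
  [ 1  -1/3   0  1/3  |  11/3 ]
  [ 0     1   9   -1  |   -38 ]
  [ 0     0   1    0  |    -5 ]
  [ 0     0  10   -1  |   -45 ]
R4 → R4 − 10·R3
  [ 1  -1/3  0  1/3  |  11/3 ]
  [ 0     1  9   -1  |   -38 ]
  [ 0     0  1    0  |    -5 ]
  [ 0     0  0   -1  |     5 ]
R4 → -1·R4
  [ 1  -1/3  0  1/3  |  11/3 ]
  [ 0     1  9   -1  |   -38 ]
  [ 0     0  1    0  |    -5 ]
  [ 0     0  0    1  |    -5 ]
R2 → R2 + R4
  [ 1  -1/3  0  1/3  |  11/3 ]
  [ 0     1  9    0  |   -43 ]
  [ 0     0  1    0  |    -5 ]
  [ 0     0  0    1  |    -5 ]
R1 → R1 − 1/3·R4
  [ 1  -1/3  0  0  |  16/3 ]
  [ 0     1  9  0  |   -43 ]
  [ 0     0  1  0  |    -5 ]
  [ 0     0  0  1  |    -5 ]
R2 → R2 − 9·R3
  [ 1  -1/3  0  0  |  16/3 ]
  [ 0     1  0  0  |     2 ]
  [ 0     0  1  0  |    -5 ]
  [ 0     0  0  1  |    -5 ]
R1 → R1 + 1/3·R2
  [ 1  0  0  0  |   6 ]
  [ 0  1  0  0  |   2 ]
  [ 0  0  1  0  |  -5 ]
  [ 0  0  0  1  |  -5 ]
Reading off the last column: p = 6, q = 2, r = -5, s = -5.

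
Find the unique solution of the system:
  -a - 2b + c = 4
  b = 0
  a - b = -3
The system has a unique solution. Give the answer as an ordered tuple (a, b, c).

Form the augmented matrix and row-reduce:
  [ -1  -2  1  |   4 ]
  [  0   1  0  |   0 ]
  [  1  -1  0  |  -3 ]
R1 := -1·R1
R3 := R3 − R1
R3 := R3 + 3·R2
R1 := R1 + R3
R1 := R1 − 2·R2
Reading off the last column: a = -3, b = 0, c = 1.

(-3, 0, 1)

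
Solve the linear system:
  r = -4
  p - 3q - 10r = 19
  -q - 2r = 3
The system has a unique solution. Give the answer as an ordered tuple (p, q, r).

(-6, 5, -4)

Form the augmented matrix and row-reduce:
  [ 0   0    1  |  -4 ]
  [ 1  -3  -10  |  19 ]
  [ 0  -1   -2  |   3 ]
r1 <-> r2
r2 <-> r3
r2 → -1·r2
r2 → r2 − 2·r3
r1 → r1 + 10·r3
r1 → r1 + 3·r2
Reading off the last column: p = -6, q = 5, r = -4.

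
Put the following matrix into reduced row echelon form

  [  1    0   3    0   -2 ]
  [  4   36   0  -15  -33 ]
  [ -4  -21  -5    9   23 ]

R2 := R2 − 4·R1
R3 := R3 + 4·R1
R2 := 1/36·R2
R3 := R3 + 21·R2
R3 := 4·R3
R2 := R2 + 5/12·R3

[[1, 0, 3, 0, -2], [0, 1, -1/3, 0, 0], [0, 0, 0, 1, 5/3]]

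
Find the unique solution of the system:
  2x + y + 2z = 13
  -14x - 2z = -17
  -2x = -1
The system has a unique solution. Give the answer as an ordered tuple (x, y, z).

(1/2, 2, 5)

Form the augmented matrix and row-reduce:
  [   2  1   2  |   13 ]
  [ -14  0  -2  |  -17 ]
  [  -2  0   0  |   -1 ]
Multiply R1 by 1/2.
  [   1  1/2   1  |  13/2 ]
  [ -14    0  -2  |   -17 ]
  [  -2    0   0  |    -1 ]
Add 14 times R1 to R2.
  [  1  1/2   1  |  13/2 ]
  [  0    7  12  |    74 ]
  [ -2    0   0  |    -1 ]
Add 2 times R1 to R3.
  [ 1  1/2   1  |  13/2 ]
  [ 0    7  12  |    74 ]
  [ 0    1   2  |    12 ]
Multiply R2 by 1/7.
  [ 1  1/2     1  |  13/2 ]
  [ 0    1  12/7  |  74/7 ]
  [ 0    1     2  |    12 ]
Subtract R2 from R3.
  [ 1  1/2     1  |  13/2 ]
  [ 0    1  12/7  |  74/7 ]
  [ 0    0   2/7  |  10/7 ]
Multiply R3 by 7/2.
  [ 1  1/2     1  |  13/2 ]
  [ 0    1  12/7  |  74/7 ]
  [ 0    0     1  |     5 ]
Subtract 12/7 times R3 from R2.
  [ 1  1/2  1  |  13/2 ]
  [ 0    1  0  |     2 ]
  [ 0    0  1  |     5 ]
Subtract R3 from R1.
  [ 1  1/2  0  |  3/2 ]
  [ 0    1  0  |    2 ]
  [ 0    0  1  |    5 ]
Subtract 1/2 times R2 from R1.
  [ 1  0  0  |  1/2 ]
  [ 0  1  0  |    2 ]
  [ 0  0  1  |    5 ]
Reading off the last column: x = 1/2, y = 2, z = 5.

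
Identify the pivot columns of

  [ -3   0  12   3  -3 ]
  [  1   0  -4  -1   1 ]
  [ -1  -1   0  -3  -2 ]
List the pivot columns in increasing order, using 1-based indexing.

1, 2

r1 := -1/3·r1
  [  1   0  -4  -1   1 ]
  [  1   0  -4  -1   1 ]
  [ -1  -1   0  -3  -2 ]
r2 := r2 − r1
  [  1   0  -4  -1   1 ]
  [  0   0   0   0   0 ]
  [ -1  -1   0  -3  -2 ]
r3 := r3 + r1
  [ 1   0  -4  -1   1 ]
  [ 0   0   0   0   0 ]
  [ 0  -1  -4  -4  -1 ]
r2 <-> r3
  [ 1   0  -4  -1   1 ]
  [ 0  -1  -4  -4  -1 ]
  [ 0   0   0   0   0 ]
r2 := -1·r2
  [ 1  0  -4  -1  1 ]
  [ 0  1   4   4  1 ]
  [ 0  0   0   0  0 ]
Pivot columns are the columns containing a leading 1.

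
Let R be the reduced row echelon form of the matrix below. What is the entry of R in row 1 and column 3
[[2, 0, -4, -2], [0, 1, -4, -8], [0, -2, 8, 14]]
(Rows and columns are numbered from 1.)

r1 -> 1/2·r1
  [ 1   0  -2  -1 ]
  [ 0   1  -4  -8 ]
  [ 0  -2   8  14 ]
r3 -> r3 + 2·r2
  [ 1  0  -2  -1 ]
  [ 0  1  -4  -8 ]
  [ 0  0   0  -2 ]
r3 -> -1/2·r3
  [ 1  0  -2  -1 ]
  [ 0  1  -4  -8 ]
  [ 0  0   0   1 ]
r2 -> r2 + 8·r3
  [ 1  0  -2  -1 ]
  [ 0  1  -4   0 ]
  [ 0  0   0   1 ]
r1 -> r1 + r3
  [ 1  0  -2  0 ]
  [ 0  1  -4  0 ]
  [ 0  0   0  1 ]

-2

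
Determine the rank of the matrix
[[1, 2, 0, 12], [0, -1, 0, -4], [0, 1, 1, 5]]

ρ2 -> -1·ρ2
  [ 1  2  0  12 ]
  [ 0  1  0   4 ]
  [ 0  1  1   5 ]
ρ3 -> ρ3 − ρ2
  [ 1  2  0  12 ]
  [ 0  1  0   4 ]
  [ 0  0  1   1 ]
ρ1 -> ρ1 − 2·ρ2
  [ 1  0  0  4 ]
  [ 0  1  0  4 ]
  [ 0  0  1  1 ]
The reduced form has 3 nonzero rows.

rank = 3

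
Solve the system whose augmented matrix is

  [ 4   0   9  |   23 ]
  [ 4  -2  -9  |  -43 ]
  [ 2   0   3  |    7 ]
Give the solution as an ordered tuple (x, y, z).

R1 := 1/4·R1
  [ 1   0  9/4  |  23/4 ]
  [ 4  -2   -9  |   -43 ]
  [ 2   0    3  |     7 ]
R2 := R2 − 4·R1
  [ 1   0  9/4  |  23/4 ]
  [ 0  -2  -18  |   -66 ]
  [ 2   0    3  |     7 ]
R3 := R3 − 2·R1
  [ 1   0   9/4  |  23/4 ]
  [ 0  -2   -18  |   -66 ]
  [ 0   0  -3/2  |  -9/2 ]
R2 := -1/2·R2
  [ 1  0   9/4  |  23/4 ]
  [ 0  1     9  |    33 ]
  [ 0  0  -3/2  |  -9/2 ]
R3 := -2/3·R3
  [ 1  0  9/4  |  23/4 ]
  [ 0  1    9  |    33 ]
  [ 0  0    1  |     3 ]
R2 := R2 − 9·R3
  [ 1  0  9/4  |  23/4 ]
  [ 0  1    0  |     6 ]
  [ 0  0    1  |     3 ]
R1 := R1 − 9/4·R3
  [ 1  0  0  |  -1 ]
  [ 0  1  0  |   6 ]
  [ 0  0  1  |   3 ]
Reading off the last column: x = -1, y = 6, z = 3.

(-1, 6, 3)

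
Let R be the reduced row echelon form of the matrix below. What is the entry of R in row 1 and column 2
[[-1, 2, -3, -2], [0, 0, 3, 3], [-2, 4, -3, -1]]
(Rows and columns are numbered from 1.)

Multiply r1 by -1.
  [  1  -2   3   2 ]
  [  0   0   3   3 ]
  [ -2   4  -3  -1 ]
Add 2 times r1 to r3.
  [ 1  -2  3  2 ]
  [ 0   0  3  3 ]
  [ 0   0  3  3 ]
Multiply r2 by 1/3.
  [ 1  -2  3  2 ]
  [ 0   0  1  1 ]
  [ 0   0  3  3 ]
Subtract 3 times r2 from r3.
  [ 1  -2  3  2 ]
  [ 0   0  1  1 ]
  [ 0   0  0  0 ]
Subtract 3 times r2 from r1.
  [ 1  -2  0  -1 ]
  [ 0   0  1   1 ]
  [ 0   0  0   0 ]

-2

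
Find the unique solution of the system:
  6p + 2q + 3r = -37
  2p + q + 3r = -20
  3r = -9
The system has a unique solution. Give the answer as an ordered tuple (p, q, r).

Form the augmented matrix and row-reduce:
  [ 6  2  3  |  -37 ]
  [ 2  1  3  |  -20 ]
  [ 0  0  3  |   -9 ]
R1 -> 1/6·R1
  [ 1  1/3  1/2  |  -37/6 ]
  [ 2    1    3  |    -20 ]
  [ 0    0    3  |     -9 ]
R2 -> R2 − 2·R1
  [ 1  1/3  1/2  |  -37/6 ]
  [ 0  1/3    2  |  -23/3 ]
  [ 0    0    3  |     -9 ]
R2 -> 3·R2
  [ 1  1/3  1/2  |  -37/6 ]
  [ 0    1    6  |    -23 ]
  [ 0    0    3  |     -9 ]
R3 -> 1/3·R3
  [ 1  1/3  1/2  |  -37/6 ]
  [ 0    1    6  |    -23 ]
  [ 0    0    1  |     -3 ]
R2 -> R2 − 6·R3
  [ 1  1/3  1/2  |  -37/6 ]
  [ 0    1    0  |     -5 ]
  [ 0    0    1  |     -3 ]
R1 -> R1 − 1/2·R3
  [ 1  1/3  0  |  -14/3 ]
  [ 0    1  0  |     -5 ]
  [ 0    0  1  |     -3 ]
R1 -> R1 − 1/3·R2
  [ 1  0  0  |  -3 ]
  [ 0  1  0  |  -5 ]
  [ 0  0  1  |  -3 ]
Reading off the last column: p = -3, q = -5, r = -3.

(-3, -5, -3)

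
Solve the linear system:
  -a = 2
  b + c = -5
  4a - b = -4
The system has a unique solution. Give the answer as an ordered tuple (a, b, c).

Form the augmented matrix and row-reduce:
  [ -1   0  0  |   2 ]
  [  0   1  1  |  -5 ]
  [  4  -1  0  |  -4 ]
ρ1 := -1·ρ1
ρ3 := ρ3 − 4·ρ1
ρ3 := ρ3 + ρ2
ρ2 := ρ2 − ρ3
Reading off the last column: a = -2, b = -4, c = -1.

(-2, -4, -1)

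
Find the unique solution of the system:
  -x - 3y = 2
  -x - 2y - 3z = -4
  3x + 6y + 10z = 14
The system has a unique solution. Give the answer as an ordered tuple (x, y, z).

(-2, 0, 2)

Form the augmented matrix and row-reduce:
  [ -1  -3   0  |   2 ]
  [ -1  -2  -3  |  -4 ]
  [  3   6  10  |  14 ]
ρ1 := -1·ρ1
  [  1   3   0  |  -2 ]
  [ -1  -2  -3  |  -4 ]
  [  3   6  10  |  14 ]
ρ2 := ρ2 + ρ1
  [ 1  3   0  |  -2 ]
  [ 0  1  -3  |  -6 ]
  [ 3  6  10  |  14 ]
ρ3 := ρ3 − 3·ρ1
  [ 1   3   0  |  -2 ]
  [ 0   1  -3  |  -6 ]
  [ 0  -3  10  |  20 ]
ρ3 := ρ3 + 3·ρ2
  [ 1  3   0  |  -2 ]
  [ 0  1  -3  |  -6 ]
  [ 0  0   1  |   2 ]
ρ2 := ρ2 + 3·ρ3
  [ 1  3  0  |  -2 ]
  [ 0  1  0  |   0 ]
  [ 0  0  1  |   2 ]
ρ1 := ρ1 − 3·ρ2
  [ 1  0  0  |  -2 ]
  [ 0  1  0  |   0 ]
  [ 0  0  1  |   2 ]
Reading off the last column: x = -2, y = 0, z = 2.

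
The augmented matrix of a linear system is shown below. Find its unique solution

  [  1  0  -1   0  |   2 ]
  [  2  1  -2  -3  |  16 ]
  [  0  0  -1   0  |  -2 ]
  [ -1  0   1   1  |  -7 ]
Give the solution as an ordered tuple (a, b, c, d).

(4, -3, 2, -5)

R2 ← R2 − 2·R1
  [  1  0  -1   0  |   2 ]
  [  0  1   0  -3  |  12 ]
  [  0  0  -1   0  |  -2 ]
  [ -1  0   1   1  |  -7 ]
R4 ← R4 + R1
  [ 1  0  -1   0  |   2 ]
  [ 0  1   0  -3  |  12 ]
  [ 0  0  -1   0  |  -2 ]
  [ 0  0   0   1  |  -5 ]
R3 ← -1·R3
  [ 1  0  -1   0  |   2 ]
  [ 0  1   0  -3  |  12 ]
  [ 0  0   1   0  |   2 ]
  [ 0  0   0   1  |  -5 ]
R2 ← R2 + 3·R4
  [ 1  0  -1  0  |   2 ]
  [ 0  1   0  0  |  -3 ]
  [ 0  0   1  0  |   2 ]
  [ 0  0   0  1  |  -5 ]
R1 ← R1 + R3
  [ 1  0  0  0  |   4 ]
  [ 0  1  0  0  |  -3 ]
  [ 0  0  1  0  |   2 ]
  [ 0  0  0  1  |  -5 ]
Reading off the last column: a = 4, b = -3, c = 2, d = -5.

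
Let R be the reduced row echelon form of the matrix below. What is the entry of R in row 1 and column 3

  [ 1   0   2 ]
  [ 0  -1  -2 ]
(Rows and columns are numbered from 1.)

2

ρ2 → -1·ρ2
  [ 1  0  2 ]
  [ 0  1  2 ]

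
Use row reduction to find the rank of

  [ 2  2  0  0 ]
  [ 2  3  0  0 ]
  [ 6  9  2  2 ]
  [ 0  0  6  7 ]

rank = 4

Multiply r1 by 1/2.
  [ 1  1  0  0 ]
  [ 2  3  0  0 ]
  [ 6  9  2  2 ]
  [ 0  0  6  7 ]
Subtract 2 times r1 from r2.
  [ 1  1  0  0 ]
  [ 0  1  0  0 ]
  [ 6  9  2  2 ]
  [ 0  0  6  7 ]
Subtract 6 times r1 from r3.
  [ 1  1  0  0 ]
  [ 0  1  0  0 ]
  [ 0  3  2  2 ]
  [ 0  0  6  7 ]
Subtract 3 times r2 from r3.
  [ 1  1  0  0 ]
  [ 0  1  0  0 ]
  [ 0  0  2  2 ]
  [ 0  0  6  7 ]
Multiply r3 by 1/2.
  [ 1  1  0  0 ]
  [ 0  1  0  0 ]
  [ 0  0  1  1 ]
  [ 0  0  6  7 ]
Subtract 6 times r3 from r4.
  [ 1  1  0  0 ]
  [ 0  1  0  0 ]
  [ 0  0  1  1 ]
  [ 0  0  0  1 ]
Subtract r4 from r3.
  [ 1  1  0  0 ]
  [ 0  1  0  0 ]
  [ 0  0  1  0 ]
  [ 0  0  0  1 ]
Subtract r2 from r1.
  [ 1  0  0  0 ]
  [ 0  1  0  0 ]
  [ 0  0  1  0 ]
  [ 0  0  0  1 ]
The reduced form has 4 nonzero rows.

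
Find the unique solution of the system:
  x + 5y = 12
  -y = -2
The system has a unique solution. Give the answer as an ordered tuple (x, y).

Form the augmented matrix and row-reduce:
  [ 1   5  |  12 ]
  [ 0  -1  |  -2 ]
ρ2 := -1·ρ2
ρ1 := ρ1 − 5·ρ2
Reading off the last column: x = 2, y = 2.

(2, 2)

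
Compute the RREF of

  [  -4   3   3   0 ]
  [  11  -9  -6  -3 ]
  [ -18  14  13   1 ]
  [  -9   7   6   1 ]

Multiply R1 by -1/4.
  [   1  -3/4  -3/4   0 ]
  [  11    -9    -6  -3 ]
  [ -18    14    13   1 ]
  [  -9     7     6   1 ]
Subtract 11 times R1 from R2.
  [   1  -3/4  -3/4   0 ]
  [   0  -3/4   9/4  -3 ]
  [ -18    14    13   1 ]
  [  -9     7     6   1 ]
Add 18 times R1 to R3.
  [  1  -3/4  -3/4   0 ]
  [  0  -3/4   9/4  -3 ]
  [  0   1/2  -1/2   1 ]
  [ -9     7     6   1 ]
Add 9 times R1 to R4.
  [ 1  -3/4  -3/4   0 ]
  [ 0  -3/4   9/4  -3 ]
  [ 0   1/2  -1/2   1 ]
  [ 0   1/4  -3/4   1 ]
Multiply R2 by -4/3.
  [ 1  -3/4  -3/4  0 ]
  [ 0     1    -3  4 ]
  [ 0   1/2  -1/2  1 ]
  [ 0   1/4  -3/4  1 ]
Subtract 1/2 times R2 from R3.
  [ 1  -3/4  -3/4   0 ]
  [ 0     1    -3   4 ]
  [ 0     0     1  -1 ]
  [ 0   1/4  -3/4   1 ]
Subtract 1/4 times R2 from R4.
  [ 1  -3/4  -3/4   0 ]
  [ 0     1    -3   4 ]
  [ 0     0     1  -1 ]
  [ 0     0     0   0 ]
Add 3 times R3 to R2.
  [ 1  -3/4  -3/4   0 ]
  [ 0     1     0   1 ]
  [ 0     0     1  -1 ]
  [ 0     0     0   0 ]
Add 3/4 times R3 to R1.
  [ 1  -3/4  0  -3/4 ]
  [ 0     1  0     1 ]
  [ 0     0  1    -1 ]
  [ 0     0  0     0 ]
Add 3/4 times R2 to R1.
  [ 1  0  0   0 ]
  [ 0  1  0   1 ]
  [ 0  0  1  -1 ]
  [ 0  0  0   0 ]

[[1, 0, 0, 0], [0, 1, 0, 1], [0, 0, 1, -1], [0, 0, 0, 0]]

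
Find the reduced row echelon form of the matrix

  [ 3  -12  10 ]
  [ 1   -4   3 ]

[[1, -4, 0], [0, 0, 1]]

Multiply ρ1 by 1/3.
  [ 1  -4  10/3 ]
  [ 1  -4     3 ]
Subtract ρ1 from ρ2.
  [ 1  -4  10/3 ]
  [ 0   0  -1/3 ]
Multiply ρ2 by -3.
  [ 1  -4  10/3 ]
  [ 0   0     1 ]
Subtract 10/3 times ρ2 from ρ1.
  [ 1  -4  0 ]
  [ 0   0  1 ]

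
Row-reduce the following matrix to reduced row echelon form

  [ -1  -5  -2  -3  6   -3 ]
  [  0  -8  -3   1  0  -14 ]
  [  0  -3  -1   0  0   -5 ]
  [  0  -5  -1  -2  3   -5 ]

Multiply r1 by -1.
Multiply r2 by -1/8.
Add 3 times r2 to r3.
Add 5 times r2 to r4.
Multiply r3 by 8.
Subtract 7/8 times r3 from r4.
Multiply r4 by 1/3.
Add 6 times r4 to r1.
Subtract 3/8 times r3 from r2.
Subtract 2 times r3 from r1.
Subtract 5 times r2 from r1.

[[1, 0, 0, 4, 0, -2], [0, 1, 0, 1, 0, 1], [0, 0, 1, -3, 0, 2], [0, 0, 0, 0, 1, 2/3]]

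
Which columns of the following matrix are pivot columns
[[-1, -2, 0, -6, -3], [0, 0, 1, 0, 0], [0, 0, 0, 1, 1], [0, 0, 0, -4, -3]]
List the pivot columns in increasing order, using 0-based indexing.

R1 -> -1·R1
  [ 1  2  0   6   3 ]
  [ 0  0  1   0   0 ]
  [ 0  0  0   1   1 ]
  [ 0  0  0  -4  -3 ]
R4 -> R4 + 4·R3
  [ 1  2  0  6  3 ]
  [ 0  0  1  0  0 ]
  [ 0  0  0  1  1 ]
  [ 0  0  0  0  1 ]
R3 -> R3 − R4
  [ 1  2  0  6  3 ]
  [ 0  0  1  0  0 ]
  [ 0  0  0  1  0 ]
  [ 0  0  0  0  1 ]
R1 -> R1 − 3·R4
  [ 1  2  0  6  0 ]
  [ 0  0  1  0  0 ]
  [ 0  0  0  1  0 ]
  [ 0  0  0  0  1 ]
R1 -> R1 − 6·R3
  [ 1  2  0  0  0 ]
  [ 0  0  1  0  0 ]
  [ 0  0  0  1  0 ]
  [ 0  0  0  0  1 ]
Pivot columns are the columns containing a leading 1.

0, 2, 3, 4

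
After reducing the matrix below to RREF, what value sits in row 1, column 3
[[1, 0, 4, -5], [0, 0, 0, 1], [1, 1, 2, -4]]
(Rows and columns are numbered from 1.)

ρ3 → ρ3 − ρ1
  [ 1  0   4  -5 ]
  [ 0  0   0   1 ]
  [ 0  1  -2   1 ]
ρ2 <=> ρ3
  [ 1  0   4  -5 ]
  [ 0  1  -2   1 ]
  [ 0  0   0   1 ]
ρ2 → ρ2 − ρ3
  [ 1  0   4  -5 ]
  [ 0  1  -2   0 ]
  [ 0  0   0   1 ]
ρ1 → ρ1 + 5·ρ3
  [ 1  0   4  0 ]
  [ 0  1  -2  0 ]
  [ 0  0   0  1 ]

4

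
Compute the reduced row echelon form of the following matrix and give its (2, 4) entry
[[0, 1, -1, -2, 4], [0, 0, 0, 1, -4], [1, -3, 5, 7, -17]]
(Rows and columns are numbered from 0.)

-4

ρ1 <-> ρ3
  [ 1  -3   5   7  -17 ]
  [ 0   0   0   1   -4 ]
  [ 0   1  -1  -2    4 ]
ρ2 <-> ρ3
  [ 1  -3   5   7  -17 ]
  [ 0   1  -1  -2    4 ]
  [ 0   0   0   1   -4 ]
ρ2 → ρ2 + 2·ρ3
  [ 1  -3   5  7  -17 ]
  [ 0   1  -1  0   -4 ]
  [ 0   0   0  1   -4 ]
ρ1 → ρ1 − 7·ρ3
  [ 1  -3   5  0  11 ]
  [ 0   1  -1  0  -4 ]
  [ 0   0   0  1  -4 ]
ρ1 → ρ1 + 3·ρ2
  [ 1  0   2  0  -1 ]
  [ 0  1  -1  0  -4 ]
  [ 0  0   0  1  -4 ]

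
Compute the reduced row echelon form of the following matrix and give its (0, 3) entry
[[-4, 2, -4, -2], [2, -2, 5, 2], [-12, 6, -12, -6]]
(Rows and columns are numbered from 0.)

0

Multiply ρ1 by -1/4.
  [   1  -1/2    1  1/2 ]
  [   2    -2    5    2 ]
  [ -12     6  -12   -6 ]
Subtract 2 times ρ1 from ρ2.
  [   1  -1/2    1  1/2 ]
  [   0    -1    3    1 ]
  [ -12     6  -12   -6 ]
Add 12 times ρ1 to ρ3.
  [ 1  -1/2  1  1/2 ]
  [ 0    -1  3    1 ]
  [ 0     0  0    0 ]
Multiply ρ2 by -1.
  [ 1  -1/2   1  1/2 ]
  [ 0     1  -3   -1 ]
  [ 0     0   0    0 ]
Add 1/2 times ρ2 to ρ1.
  [ 1  0  -1/2   0 ]
  [ 0  1    -3  -1 ]
  [ 0  0     0   0 ]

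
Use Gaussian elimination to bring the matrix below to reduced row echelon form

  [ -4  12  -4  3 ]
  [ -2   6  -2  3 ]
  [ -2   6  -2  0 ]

[[1, -3, 1, 0], [0, 0, 0, 1], [0, 0, 0, 0]]

Multiply R1 by -1/4.
  [  1  -3   1  -3/4 ]
  [ -2   6  -2     3 ]
  [ -2   6  -2     0 ]
Add 2 times R1 to R2.
  [  1  -3   1  -3/4 ]
  [  0   0   0   3/2 ]
  [ -2   6  -2     0 ]
Add 2 times R1 to R3.
  [ 1  -3  1  -3/4 ]
  [ 0   0  0   3/2 ]
  [ 0   0  0  -3/2 ]
Multiply R2 by 2/3.
  [ 1  -3  1  -3/4 ]
  [ 0   0  0     1 ]
  [ 0   0  0  -3/2 ]
Add 3/2 times R2 to R3.
  [ 1  -3  1  -3/4 ]
  [ 0   0  0     1 ]
  [ 0   0  0     0 ]
Add 3/4 times R2 to R1.
  [ 1  -3  1  0 ]
  [ 0   0  0  1 ]
  [ 0   0  0  0 ]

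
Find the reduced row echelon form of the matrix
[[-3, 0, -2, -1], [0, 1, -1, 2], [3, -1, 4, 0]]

r1 ← -1/3·r1
  [ 1   0  2/3  1/3 ]
  [ 0   1   -1    2 ]
  [ 3  -1    4    0 ]
r3 ← r3 − 3·r1
  [ 1   0  2/3  1/3 ]
  [ 0   1   -1    2 ]
  [ 0  -1    2   -1 ]
r3 ← r3 + r2
  [ 1  0  2/3  1/3 ]
  [ 0  1   -1    2 ]
  [ 0  0    1    1 ]
r2 ← r2 + r3
  [ 1  0  2/3  1/3 ]
  [ 0  1    0    3 ]
  [ 0  0    1    1 ]
r1 ← r1 − 2/3·r3
  [ 1  0  0  -1/3 ]
  [ 0  1  0     3 ]
  [ 0  0  1     1 ]

[[1, 0, 0, -1/3], [0, 1, 0, 3], [0, 0, 1, 1]]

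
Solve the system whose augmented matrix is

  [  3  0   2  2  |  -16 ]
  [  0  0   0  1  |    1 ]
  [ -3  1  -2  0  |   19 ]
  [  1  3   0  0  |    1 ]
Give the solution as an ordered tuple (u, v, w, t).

(-2, 1, -6, 1)

R1 ← 1/3·R1
  [  1  0  2/3  2/3  |  -16/3 ]
  [  0  0    0    1  |      1 ]
  [ -3  1   -2    0  |     19 ]
  [  1  3    0    0  |      1 ]
R3 ← R3 + 3·R1
  [ 1  0  2/3  2/3  |  -16/3 ]
  [ 0  0    0    1  |      1 ]
  [ 0  1    0    2  |      3 ]
  [ 1  3    0    0  |      1 ]
R4 ← R4 − R1
  [ 1  0   2/3   2/3  |  -16/3 ]
  [ 0  0     0     1  |      1 ]
  [ 0  1     0     2  |      3 ]
  [ 0  3  -2/3  -2/3  |   19/3 ]
R2 <=> R3
  [ 1  0   2/3   2/3  |  -16/3 ]
  [ 0  1     0     2  |      3 ]
  [ 0  0     0     1  |      1 ]
  [ 0  3  -2/3  -2/3  |   19/3 ]
R4 ← R4 − 3·R2
  [ 1  0   2/3    2/3  |  -16/3 ]
  [ 0  1     0      2  |      3 ]
  [ 0  0     0      1  |      1 ]
  [ 0  0  -2/3  -20/3  |   -8/3 ]
R3 <=> R4
  [ 1  0   2/3    2/3  |  -16/3 ]
  [ 0  1     0      2  |      3 ]
  [ 0  0  -2/3  -20/3  |   -8/3 ]
  [ 0  0     0      1  |      1 ]
R3 ← -3/2·R3
  [ 1  0  2/3  2/3  |  -16/3 ]
  [ 0  1    0    2  |      3 ]
  [ 0  0    1   10  |      4 ]
  [ 0  0    0    1  |      1 ]
R3 ← R3 − 10·R4
  [ 1  0  2/3  2/3  |  -16/3 ]
  [ 0  1    0    2  |      3 ]
  [ 0  0    1    0  |     -6 ]
  [ 0  0    0    1  |      1 ]
R2 ← R2 − 2·R4
  [ 1  0  2/3  2/3  |  -16/3 ]
  [ 0  1    0    0  |      1 ]
  [ 0  0    1    0  |     -6 ]
  [ 0  0    0    1  |      1 ]
R1 ← R1 − 2/3·R4
  [ 1  0  2/3  0  |  -6 ]
  [ 0  1    0  0  |   1 ]
  [ 0  0    1  0  |  -6 ]
  [ 0  0    0  1  |   1 ]
R1 ← R1 − 2/3·R3
  [ 1  0  0  0  |  -2 ]
  [ 0  1  0  0  |   1 ]
  [ 0  0  1  0  |  -6 ]
  [ 0  0  0  1  |   1 ]
Reading off the last column: u = -2, v = 1, w = -6, t = 1.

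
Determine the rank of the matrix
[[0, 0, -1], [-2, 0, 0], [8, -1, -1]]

rank = 3

R1 <=> R2
  [ -2   0   0 ]
  [  0   0  -1 ]
  [  8  -1  -1 ]
R1 ← -1/2·R1
  [ 1   0   0 ]
  [ 0   0  -1 ]
  [ 8  -1  -1 ]
R3 ← R3 − 8·R1
  [ 1   0   0 ]
  [ 0   0  -1 ]
  [ 0  -1  -1 ]
R2 <=> R3
  [ 1   0   0 ]
  [ 0  -1  -1 ]
  [ 0   0  -1 ]
R2 ← -1·R2
  [ 1  0   0 ]
  [ 0  1   1 ]
  [ 0  0  -1 ]
R3 ← -1·R3
  [ 1  0  0 ]
  [ 0  1  1 ]
  [ 0  0  1 ]
R2 ← R2 − R3
  [ 1  0  0 ]
  [ 0  1  0 ]
  [ 0  0  1 ]
The reduced form has 3 nonzero rows.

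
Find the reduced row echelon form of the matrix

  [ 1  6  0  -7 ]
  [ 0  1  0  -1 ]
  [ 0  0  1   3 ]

[[1, 0, 0, -1], [0, 1, 0, -1], [0, 0, 1, 3]]

ρ1 -> ρ1 − 6·ρ2
  [ 1  0  0  -1 ]
  [ 0  1  0  -1 ]
  [ 0  0  1   3 ]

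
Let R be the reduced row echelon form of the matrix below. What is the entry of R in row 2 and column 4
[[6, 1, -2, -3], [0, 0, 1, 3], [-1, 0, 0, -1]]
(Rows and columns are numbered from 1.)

-3

R1 → 1/6·R1
R3 → R3 + R1
R2 <=> R3
R2 → 6·R2
R2 → R2 + 2·R3
R1 → R1 + 1/3·R3
R1 → R1 − 1/6·R2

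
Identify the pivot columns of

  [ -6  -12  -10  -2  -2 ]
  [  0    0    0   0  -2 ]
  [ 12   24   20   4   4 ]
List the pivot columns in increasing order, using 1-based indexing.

Multiply R1 by -1/6.
  [  1   2  5/3  1/3  1/3 ]
  [  0   0    0    0   -2 ]
  [ 12  24   20    4    4 ]
Subtract 12 times R1 from R3.
  [ 1  2  5/3  1/3  1/3 ]
  [ 0  0    0    0   -2 ]
  [ 0  0    0    0    0 ]
Multiply R2 by -1/2.
  [ 1  2  5/3  1/3  1/3 ]
  [ 0  0    0    0    1 ]
  [ 0  0    0    0    0 ]
Subtract 1/3 times R2 from R1.
  [ 1  2  5/3  1/3  0 ]
  [ 0  0    0    0  1 ]
  [ 0  0    0    0  0 ]
Pivot columns are the columns containing a leading 1.

1, 5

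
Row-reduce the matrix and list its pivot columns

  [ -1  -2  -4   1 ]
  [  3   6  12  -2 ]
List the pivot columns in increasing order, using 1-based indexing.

r1 -> -1·r1
  [ 1  2   4  -1 ]
  [ 3  6  12  -2 ]
r2 -> r2 − 3·r1
  [ 1  2  4  -1 ]
  [ 0  0  0   1 ]
r1 -> r1 + r2
  [ 1  2  4  0 ]
  [ 0  0  0  1 ]
Pivot columns are the columns containing a leading 1.

1, 4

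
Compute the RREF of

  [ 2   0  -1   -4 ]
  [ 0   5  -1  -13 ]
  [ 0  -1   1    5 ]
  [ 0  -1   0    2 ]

[[1, 0, 0, -1/2], [0, 1, 0, -2], [0, 0, 1, 3], [0, 0, 0, 0]]

Multiply ρ1 by 1/2.
Multiply ρ2 by 1/5.
Add ρ2 to ρ3.
Add ρ2 to ρ4.
Multiply ρ3 by 5/4.
Add 1/5 times ρ3 to ρ4.
Add 1/5 times ρ3 to ρ2.
Add 1/2 times ρ3 to ρ1.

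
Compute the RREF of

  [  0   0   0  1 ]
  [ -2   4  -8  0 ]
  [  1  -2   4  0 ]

[[1, -2, 4, 0], [0, 0, 0, 1], [0, 0, 0, 0]]

Swap r1 and r2.
Multiply r1 by -1/2.
Subtract r1 from r3.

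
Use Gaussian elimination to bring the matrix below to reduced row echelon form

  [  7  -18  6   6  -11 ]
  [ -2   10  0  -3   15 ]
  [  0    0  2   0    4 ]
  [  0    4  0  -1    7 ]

[[1, 0, 0, 0, 1], [0, 1, 0, 0, 2], [0, 0, 1, 0, 2], [0, 0, 0, 1, 1]]

R1 → 1/7·R1
  [  1  -18/7  6/7  6/7  -11/7 ]
  [ -2     10    0   -3     15 ]
  [  0      0    2    0      4 ]
  [  0      4    0   -1      7 ]
R2 → R2 + 2·R1
  [ 1  -18/7   6/7   6/7  -11/7 ]
  [ 0   34/7  12/7  -9/7   83/7 ]
  [ 0      0     2     0      4 ]
  [ 0      4     0    -1      7 ]
R2 → 7/34·R2
  [ 1  -18/7   6/7    6/7  -11/7 ]
  [ 0      1  6/17  -9/34  83/34 ]
  [ 0      0     2      0      4 ]
  [ 0      4     0     -1      7 ]
R4 → R4 − 4·R2
  [ 1  -18/7     6/7    6/7   -11/7 ]
  [ 0      1    6/17  -9/34   83/34 ]
  [ 0      0       2      0       4 ]
  [ 0      0  -24/17   1/17  -47/17 ]
R3 → 1/2·R3
  [ 1  -18/7     6/7    6/7   -11/7 ]
  [ 0      1    6/17  -9/34   83/34 ]
  [ 0      0       1      0       2 ]
  [ 0      0  -24/17   1/17  -47/17 ]
R4 → R4 + 24/17·R3
  [ 1  -18/7   6/7    6/7  -11/7 ]
  [ 0      1  6/17  -9/34  83/34 ]
  [ 0      0     1      0      2 ]
  [ 0      0     0   1/17   1/17 ]
R4 → 17·R4
  [ 1  -18/7   6/7    6/7  -11/7 ]
  [ 0      1  6/17  -9/34  83/34 ]
  [ 0      0     1      0      2 ]
  [ 0      0     0      1      1 ]
R2 → R2 + 9/34·R4
  [ 1  -18/7   6/7  6/7  -11/7 ]
  [ 0      1  6/17    0  46/17 ]
  [ 0      0     1    0      2 ]
  [ 0      0     0    1      1 ]
R1 → R1 − 6/7·R4
  [ 1  -18/7   6/7  0  -17/7 ]
  [ 0      1  6/17  0  46/17 ]
  [ 0      0     1  0      2 ]
  [ 0      0     0  1      1 ]
R2 → R2 − 6/17·R3
  [ 1  -18/7  6/7  0  -17/7 ]
  [ 0      1    0  0      2 ]
  [ 0      0    1  0      2 ]
  [ 0      0    0  1      1 ]
R1 → R1 − 6/7·R3
  [ 1  -18/7  0  0  -29/7 ]
  [ 0      1  0  0      2 ]
  [ 0      0  1  0      2 ]
  [ 0      0  0  1      1 ]
R1 → R1 + 18/7·R2
  [ 1  0  0  0  1 ]
  [ 0  1  0  0  2 ]
  [ 0  0  1  0  2 ]
  [ 0  0  0  1  1 ]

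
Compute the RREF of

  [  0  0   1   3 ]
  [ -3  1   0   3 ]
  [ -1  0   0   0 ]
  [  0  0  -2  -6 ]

[[1, 0, 0, 0], [0, 1, 0, 3], [0, 0, 1, 3], [0, 0, 0, 0]]

R1 <-> R2
  [ -3  1   0   3 ]
  [  0  0   1   3 ]
  [ -1  0   0   0 ]
  [  0  0  -2  -6 ]
R1 → -1/3·R1
  [  1  -1/3   0  -1 ]
  [  0     0   1   3 ]
  [ -1     0   0   0 ]
  [  0     0  -2  -6 ]
R3 → R3 + R1
  [ 1  -1/3   0  -1 ]
  [ 0     0   1   3 ]
  [ 0  -1/3   0  -1 ]
  [ 0     0  -2  -6 ]
R2 <-> R3
  [ 1  -1/3   0  -1 ]
  [ 0  -1/3   0  -1 ]
  [ 0     0   1   3 ]
  [ 0     0  -2  -6 ]
R2 → -3·R2
  [ 1  -1/3   0  -1 ]
  [ 0     1   0   3 ]
  [ 0     0   1   3 ]
  [ 0     0  -2  -6 ]
R4 → R4 + 2·R3
  [ 1  -1/3  0  -1 ]
  [ 0     1  0   3 ]
  [ 0     0  1   3 ]
  [ 0     0  0   0 ]
R1 → R1 + 1/3·R2
  [ 1  0  0  0 ]
  [ 0  1  0  3 ]
  [ 0  0  1  3 ]
  [ 0  0  0  0 ]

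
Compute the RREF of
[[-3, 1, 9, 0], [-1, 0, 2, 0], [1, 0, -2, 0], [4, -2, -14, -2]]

[[1, 0, -2, 0], [0, 1, 3, 0], [0, 0, 0, 1], [0, 0, 0, 0]]

ρ1 := -1/3·ρ1
  [  1  -1/3   -3   0 ]
  [ -1     0    2   0 ]
  [  1     0   -2   0 ]
  [  4    -2  -14  -2 ]
ρ2 := ρ2 + ρ1
  [ 1  -1/3   -3   0 ]
  [ 0  -1/3   -1   0 ]
  [ 1     0   -2   0 ]
  [ 4    -2  -14  -2 ]
ρ3 := ρ3 − ρ1
  [ 1  -1/3   -3   0 ]
  [ 0  -1/3   -1   0 ]
  [ 0   1/3    1   0 ]
  [ 4    -2  -14  -2 ]
ρ4 := ρ4 − 4·ρ1
  [ 1  -1/3  -3   0 ]
  [ 0  -1/3  -1   0 ]
  [ 0   1/3   1   0 ]
  [ 0  -2/3  -2  -2 ]
ρ2 := -3·ρ2
  [ 1  -1/3  -3   0 ]
  [ 0     1   3   0 ]
  [ 0   1/3   1   0 ]
  [ 0  -2/3  -2  -2 ]
ρ3 := ρ3 − 1/3·ρ2
  [ 1  -1/3  -3   0 ]
  [ 0     1   3   0 ]
  [ 0     0   0   0 ]
  [ 0  -2/3  -2  -2 ]
ρ4 := ρ4 + 2/3·ρ2
  [ 1  -1/3  -3   0 ]
  [ 0     1   3   0 ]
  [ 0     0   0   0 ]
  [ 0     0   0  -2 ]
ρ3 ↔ ρ4
  [ 1  -1/3  -3   0 ]
  [ 0     1   3   0 ]
  [ 0     0   0  -2 ]
  [ 0     0   0   0 ]
ρ3 := -1/2·ρ3
  [ 1  -1/3  -3  0 ]
  [ 0     1   3  0 ]
  [ 0     0   0  1 ]
  [ 0     0   0  0 ]
ρ1 := ρ1 + 1/3·ρ2
  [ 1  0  -2  0 ]
  [ 0  1   3  0 ]
  [ 0  0   0  1 ]
  [ 0  0   0  0 ]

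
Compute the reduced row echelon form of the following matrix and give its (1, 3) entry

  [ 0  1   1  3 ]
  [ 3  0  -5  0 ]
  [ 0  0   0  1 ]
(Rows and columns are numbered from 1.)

-5/3

Swap r1 and r2.
  [ 3  0  -5  0 ]
  [ 0  1   1  3 ]
  [ 0  0   0  1 ]
Multiply r1 by 1/3.
  [ 1  0  -5/3  0 ]
  [ 0  1     1  3 ]
  [ 0  0     0  1 ]
Subtract 3 times r3 from r2.
  [ 1  0  -5/3  0 ]
  [ 0  1     1  0 ]
  [ 0  0     0  1 ]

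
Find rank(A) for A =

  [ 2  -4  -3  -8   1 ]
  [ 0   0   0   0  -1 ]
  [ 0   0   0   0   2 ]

Multiply r1 by 1/2.
  [ 1  -2  -3/2  -4  1/2 ]
  [ 0   0     0   0   -1 ]
  [ 0   0     0   0    2 ]
Multiply r2 by -1.
  [ 1  -2  -3/2  -4  1/2 ]
  [ 0   0     0   0    1 ]
  [ 0   0     0   0    2 ]
Subtract 2 times r2 from r3.
  [ 1  -2  -3/2  -4  1/2 ]
  [ 0   0     0   0    1 ]
  [ 0   0     0   0    0 ]
Subtract 1/2 times r2 from r1.
  [ 1  -2  -3/2  -4  0 ]
  [ 0   0     0   0  1 ]
  [ 0   0     0   0  0 ]
The reduced form has 2 nonzero rows.

rank = 2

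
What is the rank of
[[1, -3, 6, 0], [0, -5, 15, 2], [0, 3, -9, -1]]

rank = 3

R2 → -1/5·R2
  [ 1  -3   6     0 ]
  [ 0   1  -3  -2/5 ]
  [ 0   3  -9    -1 ]
R3 → R3 − 3·R2
  [ 1  -3   6     0 ]
  [ 0   1  -3  -2/5 ]
  [ 0   0   0   1/5 ]
R3 → 5·R3
  [ 1  -3   6     0 ]
  [ 0   1  -3  -2/5 ]
  [ 0   0   0     1 ]
R2 → R2 + 2/5·R3
  [ 1  -3   6  0 ]
  [ 0   1  -3  0 ]
  [ 0   0   0  1 ]
R1 → R1 + 3·R2
  [ 1  0  -3  0 ]
  [ 0  1  -3  0 ]
  [ 0  0   0  1 ]
The reduced form has 3 nonzero rows.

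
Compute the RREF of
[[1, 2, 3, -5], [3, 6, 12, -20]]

[[1, 2, 0, 0], [0, 0, 1, -5/3]]

r2 → r2 − 3·r1
r2 → 1/3·r2
r1 → r1 − 3·r2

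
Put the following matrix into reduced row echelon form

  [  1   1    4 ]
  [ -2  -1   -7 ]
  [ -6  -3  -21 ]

Add 2 times R1 to R2.
  [  1   1    4 ]
  [  0   1    1 ]
  [ -6  -3  -21 ]
Add 6 times R1 to R3.
  [ 1  1  4 ]
  [ 0  1  1 ]
  [ 0  3  3 ]
Subtract 3 times R2 from R3.
  [ 1  1  4 ]
  [ 0  1  1 ]
  [ 0  0  0 ]
Subtract R2 from R1.
  [ 1  0  3 ]
  [ 0  1  1 ]
  [ 0  0  0 ]

[[1, 0, 3], [0, 1, 1], [0, 0, 0]]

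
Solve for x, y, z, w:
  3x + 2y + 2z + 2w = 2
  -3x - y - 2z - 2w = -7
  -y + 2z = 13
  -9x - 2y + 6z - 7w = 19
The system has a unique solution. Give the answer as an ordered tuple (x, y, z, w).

(-2/3, -5, 4, 3)

Form the augmented matrix and row-reduce:
  [  3   2   2   2  |   2 ]
  [ -3  -1  -2  -2  |  -7 ]
  [  0  -1   2   0  |  13 ]
  [ -9  -2   6  -7  |  19 ]
Multiply R1 by 1/3.
  [  1  2/3  2/3  2/3  |  2/3 ]
  [ -3   -1   -2   -2  |   -7 ]
  [  0   -1    2    0  |   13 ]
  [ -9   -2    6   -7  |   19 ]
Add 3 times R1 to R2.
  [  1  2/3  2/3  2/3  |  2/3 ]
  [  0    1    0    0  |   -5 ]
  [  0   -1    2    0  |   13 ]
  [ -9   -2    6   -7  |   19 ]
Add 9 times R1 to R4.
  [ 1  2/3  2/3  2/3  |  2/3 ]
  [ 0    1    0    0  |   -5 ]
  [ 0   -1    2    0  |   13 ]
  [ 0    4   12   -1  |   25 ]
Add R2 to R3.
  [ 1  2/3  2/3  2/3  |  2/3 ]
  [ 0    1    0    0  |   -5 ]
  [ 0    0    2    0  |    8 ]
  [ 0    4   12   -1  |   25 ]
Subtract 4 times R2 from R4.
  [ 1  2/3  2/3  2/3  |  2/3 ]
  [ 0    1    0    0  |   -5 ]
  [ 0    0    2    0  |    8 ]
  [ 0    0   12   -1  |   45 ]
Multiply R3 by 1/2.
  [ 1  2/3  2/3  2/3  |  2/3 ]
  [ 0    1    0    0  |   -5 ]
  [ 0    0    1    0  |    4 ]
  [ 0    0   12   -1  |   45 ]
Subtract 12 times R3 from R4.
  [ 1  2/3  2/3  2/3  |  2/3 ]
  [ 0    1    0    0  |   -5 ]
  [ 0    0    1    0  |    4 ]
  [ 0    0    0   -1  |   -3 ]
Multiply R4 by -1.
  [ 1  2/3  2/3  2/3  |  2/3 ]
  [ 0    1    0    0  |   -5 ]
  [ 0    0    1    0  |    4 ]
  [ 0    0    0    1  |    3 ]
Subtract 2/3 times R4 from R1.
  [ 1  2/3  2/3  0  |  -4/3 ]
  [ 0    1    0  0  |    -5 ]
  [ 0    0    1  0  |     4 ]
  [ 0    0    0  1  |     3 ]
Subtract 2/3 times R3 from R1.
  [ 1  2/3  0  0  |  -4 ]
  [ 0    1  0  0  |  -5 ]
  [ 0    0  1  0  |   4 ]
  [ 0    0  0  1  |   3 ]
Subtract 2/3 times R2 from R1.
  [ 1  0  0  0  |  -2/3 ]
  [ 0  1  0  0  |    -5 ]
  [ 0  0  1  0  |     4 ]
  [ 0  0  0  1  |     3 ]
Reading off the last column: x = -2/3, y = -5, z = 4, w = 3.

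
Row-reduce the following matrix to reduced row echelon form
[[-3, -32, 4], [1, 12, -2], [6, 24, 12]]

[[1, 0, 4], [0, 1, -1/2], [0, 0, 0]]

ρ1 → -1/3·ρ1
  [ 1  32/3  -4/3 ]
  [ 1    12    -2 ]
  [ 6    24    12 ]
ρ2 → ρ2 − ρ1
  [ 1  32/3  -4/3 ]
  [ 0   4/3  -2/3 ]
  [ 6    24    12 ]
ρ3 → ρ3 − 6·ρ1
  [ 1  32/3  -4/3 ]
  [ 0   4/3  -2/3 ]
  [ 0   -40    20 ]
ρ2 → 3/4·ρ2
  [ 1  32/3  -4/3 ]
  [ 0     1  -1/2 ]
  [ 0   -40    20 ]
ρ3 → ρ3 + 40·ρ2
  [ 1  32/3  -4/3 ]
  [ 0     1  -1/2 ]
  [ 0     0     0 ]
ρ1 → ρ1 − 32/3·ρ2
  [ 1  0     4 ]
  [ 0  1  -1/2 ]
  [ 0  0     0 ]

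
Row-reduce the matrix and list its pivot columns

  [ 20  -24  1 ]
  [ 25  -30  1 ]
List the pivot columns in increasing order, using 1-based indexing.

1, 3

Multiply r1 by 1/20.
  [  1  -6/5  1/20 ]
  [ 25   -30     1 ]
Subtract 25 times r1 from r2.
  [ 1  -6/5  1/20 ]
  [ 0     0  -1/4 ]
Multiply r2 by -4.
  [ 1  -6/5  1/20 ]
  [ 0     0     1 ]
Subtract 1/20 times r2 from r1.
  [ 1  -6/5  0 ]
  [ 0     0  1 ]
Pivot columns are the columns containing a leading 1.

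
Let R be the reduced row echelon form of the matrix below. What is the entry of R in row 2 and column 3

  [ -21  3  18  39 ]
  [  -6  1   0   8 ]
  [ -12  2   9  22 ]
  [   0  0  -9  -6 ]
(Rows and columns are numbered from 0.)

Multiply r1 by -1/21.
Add 6 times r1 to r2.
Add 12 times r1 to r3.
Multiply r2 by 7.
Subtract 2/7 times r2 from r3.
Multiply r3 by 1/9.
Add 9 times r3 to r4.
Add 36 times r3 to r2.
Add 6/7 times r3 to r1.
Add 1/7 times r2 to r1.

2/3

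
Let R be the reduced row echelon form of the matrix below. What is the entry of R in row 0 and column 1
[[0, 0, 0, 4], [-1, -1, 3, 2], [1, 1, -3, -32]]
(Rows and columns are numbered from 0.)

r1 ↔ r2
  [ -1  -1   3    2 ]
  [  0   0   0    4 ]
  [  1   1  -3  -32 ]
r1 → -1·r1
  [ 1  1  -3   -2 ]
  [ 0  0   0    4 ]
  [ 1  1  -3  -32 ]
r3 → r3 − r1
  [ 1  1  -3   -2 ]
  [ 0  0   0    4 ]
  [ 0  0   0  -30 ]
r2 → 1/4·r2
  [ 1  1  -3   -2 ]
  [ 0  0   0    1 ]
  [ 0  0   0  -30 ]
r3 → r3 + 30·r2
  [ 1  1  -3  -2 ]
  [ 0  0   0   1 ]
  [ 0  0   0   0 ]
r1 → r1 + 2·r2
  [ 1  1  -3  0 ]
  [ 0  0   0  1 ]
  [ 0  0   0  0 ]

1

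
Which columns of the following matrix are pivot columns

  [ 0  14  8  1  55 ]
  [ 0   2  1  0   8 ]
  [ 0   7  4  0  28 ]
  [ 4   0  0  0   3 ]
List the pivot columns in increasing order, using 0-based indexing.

0, 1, 2, 3

r1 <-> r4
  [ 4   0  0  0   3 ]
  [ 0   2  1  0   8 ]
  [ 0   7  4  0  28 ]
  [ 0  14  8  1  55 ]
r1 := 1/4·r1
  [ 1   0  0  0  3/4 ]
  [ 0   2  1  0    8 ]
  [ 0   7  4  0   28 ]
  [ 0  14  8  1   55 ]
r2 := 1/2·r2
  [ 1   0    0  0  3/4 ]
  [ 0   1  1/2  0    4 ]
  [ 0   7    4  0   28 ]
  [ 0  14    8  1   55 ]
r3 := r3 − 7·r2
  [ 1   0    0  0  3/4 ]
  [ 0   1  1/2  0    4 ]
  [ 0   0  1/2  0    0 ]
  [ 0  14    8  1   55 ]
r4 := r4 − 14·r2
  [ 1  0    0  0  3/4 ]
  [ 0  1  1/2  0    4 ]
  [ 0  0  1/2  0    0 ]
  [ 0  0    1  1   -1 ]
r3 := 2·r3
  [ 1  0    0  0  3/4 ]
  [ 0  1  1/2  0    4 ]
  [ 0  0    1  0    0 ]
  [ 0  0    1  1   -1 ]
r4 := r4 − r3
  [ 1  0    0  0  3/4 ]
  [ 0  1  1/2  0    4 ]
  [ 0  0    1  0    0 ]
  [ 0  0    0  1   -1 ]
r2 := r2 − 1/2·r3
  [ 1  0  0  0  3/4 ]
  [ 0  1  0  0    4 ]
  [ 0  0  1  0    0 ]
  [ 0  0  0  1   -1 ]
Pivot columns are the columns containing a leading 1.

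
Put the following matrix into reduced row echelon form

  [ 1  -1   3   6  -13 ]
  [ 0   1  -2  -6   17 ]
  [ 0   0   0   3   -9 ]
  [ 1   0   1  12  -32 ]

r4 -> r4 − r1
  [ 1  -1   3   6  -13 ]
  [ 0   1  -2  -6   17 ]
  [ 0   0   0   3   -9 ]
  [ 0   1  -2   6  -19 ]
r4 -> r4 − r2
  [ 1  -1   3   6  -13 ]
  [ 0   1  -2  -6   17 ]
  [ 0   0   0   3   -9 ]
  [ 0   0   0  12  -36 ]
r3 -> 1/3·r3
  [ 1  -1   3   6  -13 ]
  [ 0   1  -2  -6   17 ]
  [ 0   0   0   1   -3 ]
  [ 0   0   0  12  -36 ]
r4 -> r4 − 12·r3
  [ 1  -1   3   6  -13 ]
  [ 0   1  -2  -6   17 ]
  [ 0   0   0   1   -3 ]
  [ 0   0   0   0    0 ]
r2 -> r2 + 6·r3
  [ 1  -1   3  6  -13 ]
  [ 0   1  -2  0   -1 ]
  [ 0   0   0  1   -3 ]
  [ 0   0   0  0    0 ]
r1 -> r1 − 6·r3
  [ 1  -1   3  0   5 ]
  [ 0   1  -2  0  -1 ]
  [ 0   0   0  1  -3 ]
  [ 0   0   0  0   0 ]
r1 -> r1 + r2
  [ 1  0   1  0   4 ]
  [ 0  1  -2  0  -1 ]
  [ 0  0   0  1  -3 ]
  [ 0  0   0  0   0 ]

[[1, 0, 1, 0, 4], [0, 1, -2, 0, -1], [0, 0, 0, 1, -3], [0, 0, 0, 0, 0]]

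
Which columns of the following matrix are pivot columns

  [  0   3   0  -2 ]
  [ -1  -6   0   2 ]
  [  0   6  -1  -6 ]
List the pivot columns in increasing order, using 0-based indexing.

0, 1, 2

R1 <=> R2
R1 -> -1·R1
R2 -> 1/3·R2
R3 -> R3 − 6·R2
R3 -> -1·R3
R1 -> R1 − 6·R2
Pivot columns are the columns containing a leading 1.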